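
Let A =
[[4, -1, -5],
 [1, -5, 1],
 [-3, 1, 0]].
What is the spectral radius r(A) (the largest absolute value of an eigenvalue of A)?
r(A) ≈ 6.2975

The eigenvalues of A are the roots of its characteristic polynomial. With M = A (coefficients from the trace, the sum of principal 2x2 minors, and det A):
  p(λ) = det(λ I - M) = λ^3 + λ^2 - 35λ - 69.
No integer candidate from the rational root theorem (±divisors of 69) is a root, so the roots are irrational. The cubic discriminant is Δ = 87924 > 0, so there are three distinct real roots. p(-6) = -39 and p(-5) = 6 have opposite signs, so a root lies in (-6, -5); Newton's method refines it to λ ≈ -5.184. p(-3) = 18 and p(-2) = -3 have opposite signs, so a root lies in (-3, -2); Newton's method refines it to λ ≈ -2.1136. p(6) = -27 and p(7) = 78 have opposite signs, so a root lies in (6, 7); Newton's method refines it to λ ≈ 6.2975. Check (Vieta): the three roots sum to -1, matching tr M = -1.
Thus the eigenvalues (to 4 decimals) are -5.184 (modulus 5.184); -2.1136 (modulus 2.1136); 6.2975 (modulus 6.2975). The spectral radius is the largest modulus: r(A) ≈ 6.2975. (Cross-check: r(A) ≤ ||A||_2 ≈ 6.9728; equality holds whenever A is normal, though it can also hold for some non-normal A.)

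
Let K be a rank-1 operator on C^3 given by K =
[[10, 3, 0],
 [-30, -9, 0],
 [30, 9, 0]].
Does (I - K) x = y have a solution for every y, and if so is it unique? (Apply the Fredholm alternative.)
(I - K) is singular (det(I - K) = 0, i.e. 1 ∈ sigma(K)). (I - K) x = y is solvable iff y ⊥ ker((I - K)^*) = span{(10, 3, 0)}, i.e. iff 10y_1 + 3y_2 = 0. When solvable, the solutions are x = y + c·(1, -3, 3), c arbitrary (ker(I - K) = span{(1, -3, 3)}, dimension 1).

K has rank 1, so it is an outer product K = u v^T: every row of K is a multiple of one row vector. Reading off the entries, u = (1, -3, 3) and v = (10, 3, 0) (row i of K equals u_i·v^T). A rank-one matrix u v^T satisfies K u = u (v·u) and kills the (2)-dimensional subspace v^⊥, so its characteristic polynomial is lambda^2 (lambda - v·u) with v·u = tr K = 1. Hence the eigenvalues of I - K are 1 (multiplicity 2) and 1 - (1) = 0, so det(I - K) = 0. (Direct check: I - K =
[[-9, -3, 0],
 [30, 10, 0],
 [-30, -9, 1]]
has determinant 0.) So 1 is an eigenvalue of K and (I - K) is not invertible. The finite-dimensional Fredholm alternative says: either (I - K) is invertible, or ker(I - K) ≠ {0} and then range(I - K) = ker((I - K)^*)^⊥, with dim ker(I - K) = dim ker((I - K)^*). We are in the second case, so we need both kernels. Kernel of I - K: (I - K) u = u - u (v·u) = u - u = 0, so ker(I - K) = span{u} = span{(1, -3, 3)} (it is exactly 1-dimensional because rank(I - K) = 2). Kernel of the adjoint: K is real, so (I - K)^* = I - K^T = I - v u^T, and (I - v u^T) v = v - v (u·v) = 0; hence ker((I - K)^*) = span{v} = span{(10, 3, 0)}. Therefore (I - K) x = y is solvable iff <y, v> = 0, i.e. iff 10y_1 + 3y_2 = 0. When this holds, K y = u (v·y) = 0, so (I - K) y = y and x = y is a particular solution; the full solution set is the line x = y + c·u = y + c·(1, -3, 3), c ∈ C.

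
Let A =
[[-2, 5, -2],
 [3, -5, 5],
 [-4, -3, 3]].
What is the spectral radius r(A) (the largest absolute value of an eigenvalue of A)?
r(A) ≈ 7.8393

The eigenvalues of A are the roots of its characteristic polynomial. With M = A (coefficients from the trace, the sum of principal 2x2 minors, and det A):
  p(λ) = det(λ I - M) = λ^3 + 4λ^2 - 19λ + 87.
No integer candidate from the rational root theorem (±divisors of 87) is a root, so the roots are irrational. The cubic discriminant is Δ = -312439 < 0, so there is one real root and a complex-conjugate pair. p(-8) = -17 and p(-7) = 73 have opposite signs, so a root lies in (-8, -7); Newton's method refines it to λ ≈ -7.8393. Dividing out (λ - (-7.8393)) leaves approximately λ^2 - 3.8393λ + 11.0979. For λ^2 - 3.8393λ + 11.0979 the discriminant is -29.651. It is negative, so the remaining roots are the complex-conjugate pair λ ≈ 1.9197 ± 2.7226i. Their product equals the constant term, so |λ|^2 ≈ 11.0979 and |λ| ≈ 3.3313.
Thus the eigenvalues (to 4 decimals) are -7.8393 (modulus 7.8393); 1.9197 ± 2.7226i (modulus 3.3313). The spectral radius is the largest modulus: r(A) ≈ 7.8393. (Cross-check: r(A) ≤ ||A||_2 ≈ 9.8415; equality holds whenever A is normal, though it can also hold for some non-normal A.)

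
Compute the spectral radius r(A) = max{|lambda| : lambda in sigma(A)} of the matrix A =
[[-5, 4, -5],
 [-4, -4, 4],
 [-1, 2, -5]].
r(A) ≈ 6.3525

The eigenvalues of A are the roots of its characteristic polynomial. With M = A (coefficients from the trace, the sum of principal 2x2 minors, and det A):
  p(λ) = det(λ I - M) = λ^3 + 14λ^2 + 68λ + 96.
No integer candidate from the rational root theorem (±divisors of 96) is a root, so the roots are irrational. The cubic discriminant is Δ = -8896 < 0, so there is one real root and a complex-conjugate pair. p(-3) = -9 and p(-2) = 8 have opposite signs, so a root lies in (-3, -2); Newton's method refines it to λ ≈ -2.3789. Dividing out (λ - (-2.3789)) leaves approximately λ^2 + 11.6211λ + 40.3543. For λ^2 + 11.6211λ + 40.3543 the discriminant is -26.3679. It is negative, so the remaining roots are the complex-conjugate pair λ ≈ -5.8105 ± 2.5675i. Their product equals the constant term, so |λ|^2 ≈ 40.3543 and |λ| ≈ 6.3525.
Thus the eigenvalues (to 4 decimals) are -2.3789 (modulus 2.3789); -5.8105 ± 2.5675i (modulus 6.3525). The spectral radius is the largest modulus: r(A) ≈ 6.3525. (Cross-check: r(A) ≤ ||A||_2 ≈ 10.1493; equality holds whenever A is normal, though it can also hold for some non-normal A.)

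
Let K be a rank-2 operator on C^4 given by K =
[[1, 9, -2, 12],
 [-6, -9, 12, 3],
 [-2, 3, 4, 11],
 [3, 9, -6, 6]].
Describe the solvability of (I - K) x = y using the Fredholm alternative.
(I - K) is invertible (det(I - K) = -49 ≠ 0), so for every y in C^4 the equation (I - K) x = y has a unique solution.

K has rank 2 and factors as K = U V^T = u1 v1^T + u2 v2^T with u1 = (2, 3, 3, 0), v1 = (-1, 0, 2, 3), u2 = (-3, 3, -1, -3), v2 = (-1, -3, 2, -2) (multiplying out reproduces the displayed K). The nonzero eigenvalues of U V^T coincide with those of the 2 x 2 matrix G = V^T U = [[v1·u1, v1·u2], [v2·u1, v2·u2]] = [[4, -8], [-5, -2]], and by the Sylvester determinant identity det(I_4 - U V^T) = det(I_2 - V^T U) = det([[-3, 8], [5, 3]]) = (-3)(3) - (8)(5) = -49. (Direct check: I - K =
[[0, -9, 2, -12],
 [6, 10, -12, -3],
 [2, -3, -3, -11],
 [-3, -9, 6, -5]]
has determinant -49.) The finite-dimensional Fredholm alternative says: either (I - K) is invertible, or ker(I - K) ≠ {0} and then range(I - K) = ker((I - K)^*)^⊥, with dim ker(I - K) = dim ker((I - K)^*). Since det(I - K) ≠ 0, 1 is not an eigenvalue of K and ker(I - K) = {0}, so we are in the first case: for every y there is a unique x = (I - K)^(-1) y. (Explicitly, by the Woodbury identity, (I - U V^T)^(-1) = I + U (I_2 - G)^(-1) V^T.)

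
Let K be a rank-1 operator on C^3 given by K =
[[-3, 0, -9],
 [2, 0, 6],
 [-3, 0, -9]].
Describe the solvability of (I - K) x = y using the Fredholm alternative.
(I - K) is invertible (det(I - K) = 13 ≠ 0), so for every y in C^3 the equation (I - K) x = y has a unique solution.

K has rank 1, so it is an outer product K = u v^T: every row of K is a multiple of one row vector. Reading off the entries, u = (-3, 2, -3) and v = (1, 0, 3) (row i of K equals u_i·v^T). A rank-one matrix u v^T satisfies K u = u (v·u) and kills the (2)-dimensional subspace v^⊥, so its characteristic polynomial is lambda^2 (lambda - v·u) with v·u = tr K = -12. Hence the eigenvalues of I - K are 1 (multiplicity 2) and 1 - (-12) = 13, so det(I - K) = 13. (Direct check: I - K =
[[4, 0, 9],
 [-2, 1, -6],
 [3, 0, 10]]
has determinant 13.) The finite-dimensional Fredholm alternative says: either (I - K) is invertible, or ker(I - K) ≠ {0} and then range(I - K) = ker((I - K)^*)^⊥, with dim ker(I - K) = dim ker((I - K)^*). Since det(I - K) ≠ 0, 1 is not an eigenvalue of K and ker(I - K) = {0}, so we are in the first case: for every y there is a unique x = (I - K)^(-1) y. Explicitly, by the Sherman–Morrison formula, (I - u v^T)^(-1) = I + u v^T/(1 - v·u), i.e. (I - K)^(-1) = I + K/(13).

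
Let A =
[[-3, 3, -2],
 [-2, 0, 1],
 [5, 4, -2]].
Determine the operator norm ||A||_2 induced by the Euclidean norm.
||A||_2 ≈ 6.9516 (= sqrt(largest eigenvalue of A^T A))

||A||_2 = sigma_max(A) = sqrt(lambda_max(A^T A)). Form the symmetric matrix M = A^T A =
[[38, 11, -6],
 [11, 25, -14],
 [-6, -14, 9]].
Its characteristic polynomial (trace, sum of principal 2x2 minors, determinant of M give the coefficients) is
  p(λ) = det(λ I - M) = λ^3 - 72λ^2 + 1164λ - 961.
No integer candidate from the rational root theorem (±divisors of 961) is a root, so the roots are irrational. The cubic discriminant is Δ = 705395493 > 0, so there are three distinct real roots. p(0) = -961 and p(1) = 132 have opposite signs, so a root lies in (0, 1); Newton's method refines it to λ ≈ 0.8721. p(22) = 447 and p(23) = -110 have opposite signs, so a root lies in (22, 23); Newton's method refines it to λ ≈ 22.8037. p(48) = -385 and p(49) = 852 have opposite signs, so a root lies in (48, 49); Newton's method refines it to λ ≈ 48.3242. Check (Vieta): the three roots sum to 72, matching tr M = 72.
So the eigenvalues of A^T A are ≈ 0.8721, 22.8037, 48.3242 (all ≥ 0, as they must be for A^T A). The largest is λ_max ≈ 48.3242, hence ||A||_2 = sqrt(λ_max) ≈ 6.9516.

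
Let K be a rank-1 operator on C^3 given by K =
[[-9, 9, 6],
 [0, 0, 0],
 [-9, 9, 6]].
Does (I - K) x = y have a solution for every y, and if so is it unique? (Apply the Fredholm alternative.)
(I - K) is invertible (det(I - K) = 4 ≠ 0), so for every y in C^3 the equation (I - K) x = y has a unique solution.

K has rank 1, so it is an outer product K = u v^T: every row of K is a multiple of one row vector. Reading off the entries, u = (-3, 0, -3) and v = (3, -3, -2) (row i of K equals u_i·v^T). A rank-one matrix u v^T satisfies K u = u (v·u) and kills the (2)-dimensional subspace v^⊥, so its characteristic polynomial is lambda^2 (lambda - v·u) with v·u = tr K = -3. Hence the eigenvalues of I - K are 1 (multiplicity 2) and 1 - (-3) = 4, so det(I - K) = 4. (Direct check: I - K =
[[10, -9, -6],
 [0, 1, 0],
 [9, -9, -5]]
has determinant 4.) The finite-dimensional Fredholm alternative says: either (I - K) is invertible, or ker(I - K) ≠ {0} and then range(I - K) = ker((I - K)^*)^⊥, with dim ker(I - K) = dim ker((I - K)^*). Since det(I - K) ≠ 0, 1 is not an eigenvalue of K and ker(I - K) = {0}, so we are in the first case: for every y there is a unique x = (I - K)^(-1) y. Explicitly, by the Sherman–Morrison formula, (I - u v^T)^(-1) = I + u v^T/(1 - v·u), i.e. (I - K)^(-1) = I + K/(4).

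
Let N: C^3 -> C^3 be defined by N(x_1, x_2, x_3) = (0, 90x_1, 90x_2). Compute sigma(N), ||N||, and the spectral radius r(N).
sigma(N) = {0}; ||N|| = 90; r(N) = 0. (N is nilpotent with N^3 = 0.)

On C^3, N is a strictly lower-triangular matrix with 90 on the subdiagonal and zeros elsewhere, so its characteristic polynomial is lambda^3 and every eigenvalue is 0: sigma(N) = {0}. For the operator norm, N e_i = 90e_{i+1} for i = 1, ..., 2 and N e_3 = 0, so the singular values of N are 90 (with multiplicity 2) and 0; hence ||N|| = 90. The spectral radius r(N) = max|lambda| = 0. Note ||N|| > r(N) — characteristic of non-normal nilpotent operators. Indeed N^3 = 0.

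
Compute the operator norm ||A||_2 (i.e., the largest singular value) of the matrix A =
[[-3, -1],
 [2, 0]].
||A||_2 = sqrt((14 + sqrt(180))/2) ≈ 3.7025 (= sqrt(largest eigenvalue of A^T A))

||A||_2 = sigma_max(A) = sqrt(lambda_max(A^T A)). Form the symmetric matrix M = A^T A =
[[13, 3],
 [3, 1]].
Its characteristic polynomial (trace, determinant of M give the coefficients) is
  p(λ) = det(λ I - M) = λ^2 - 14λ + 4.
For λ^2 - 14λ + 4 the discriminant is 180. It is nonnegative but not a perfect square, so the roots are real and irrational: λ = (14 ± sqrt(180))/2 ≈ 13.7082, 0.2918.
So the eigenvalues of A^T A are ≈ 0.2918, 13.7082 (all ≥ 0, as they must be for A^T A). The largest is λ_max = (14 + sqrt(180))/2 ≈ 13.7082, hence ||A||_2 = sqrt(λ_max) = sqrt((14 + sqrt(180))/2) ≈ 3.7025.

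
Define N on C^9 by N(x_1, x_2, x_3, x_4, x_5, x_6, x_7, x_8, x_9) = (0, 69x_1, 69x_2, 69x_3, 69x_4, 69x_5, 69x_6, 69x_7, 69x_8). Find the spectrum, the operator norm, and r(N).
sigma(N) = {0}; ||N|| = 69; r(N) = 0. (N is nilpotent with N^9 = 0.)

On C^9, N is a strictly lower-triangular matrix with 69 on the subdiagonal and zeros elsewhere, so its characteristic polynomial is lambda^9 and every eigenvalue is 0: sigma(N) = {0}. For the operator norm, N e_i = 69e_{i+1} for i = 1, ..., 8 and N e_9 = 0, so the singular values of N are 69 (with multiplicity 8) and 0; hence ||N|| = 69. The spectral radius r(N) = max|lambda| = 0. Note ||N|| > r(N) — characteristic of non-normal nilpotent operators. Indeed N^9 = 0.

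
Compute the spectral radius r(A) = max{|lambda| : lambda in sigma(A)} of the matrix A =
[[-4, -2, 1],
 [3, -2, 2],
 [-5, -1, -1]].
r(A) ≈ 4.7784

The eigenvalues of A are the roots of its characteristic polynomial. With M = A (coefficients from the trace, the sum of principal 2x2 minors, and det A):
  p(λ) = det(λ I - M) = λ^3 + 7λ^2 + 27λ + 15.
No integer candidate from the rational root theorem (±divisors of 15) is a root, so the roots are irrational. The cubic discriminant is Δ = -18636 < 0, so there is one real root and a complex-conjugate pair. p(-1) = -6 and p(0) = 15 have opposite signs, so a root lies in (-1, 0); Newton's method refines it to λ ≈ -0.6569. Dividing out (λ - (-0.6569)) leaves approximately λ^2 + 6.3431λ + 22.833. For λ^2 + 6.3431λ + 22.833 the discriminant is -51.0975. It is negative, so the remaining roots are the complex-conjugate pair λ ≈ -3.1715 ± 3.5741i. Their product equals the constant term, so |λ|^2 ≈ 22.833 and |λ| ≈ 4.7784.
Thus the eigenvalues (to 4 decimals) are -0.6569 (modulus 0.6569); -3.1715 ± 3.5741i (modulus 4.7784). The spectral radius is the largest modulus: r(A) ≈ 4.7784. (Cross-check: r(A) ≤ ||A||_2 ≈ 7.2099; equality holds whenever A is normal, though it can also hold for some non-normal A.)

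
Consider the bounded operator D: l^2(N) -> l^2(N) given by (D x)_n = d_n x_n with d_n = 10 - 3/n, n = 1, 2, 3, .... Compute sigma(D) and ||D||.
sigma(D) = {10 - 3/n : n ≥ 1} ∪ {10}; ||D|| = 10

A bounded diagonal operator on l^2 with diagonal entries d_n has spectrum equal to the closure of {d_n : n ≥ 1}: every d_n is an eigenvalue (with eigenvector e_n), so {d_n} ⊂ sigma(D); the spectrum is closed, so its closure is too; and for lambda not in the closure, (D - lambda I) has bounded inverse (the diagonal entries 1/(d_n - lambda) are bounded). For our sequence d_n = 10 - 3/n, n = 1, 2, 3, ...:
  - {d_n} = {10 - 3/n : n ≥ 1}; the only limit point is 10
  - closure = {10 - 3/n : n ≥ 1} ∪ {10}
For the norm: a diagonal operator has ||D|| = sup_n |d_n|. Here d_n = 10 - 3/n increases monotonically from d_1 = 7 toward 10, with all terms in [7, 10); so sup_n |d_n| = 10 (the supremum is the limit, not attained). So ||D|| = 10.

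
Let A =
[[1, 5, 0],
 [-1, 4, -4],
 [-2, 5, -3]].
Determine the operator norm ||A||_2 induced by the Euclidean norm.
||A||_2 ≈ 9.2038 (= sqrt(largest eigenvalue of A^T A))

||A||_2 = sigma_max(A) = sqrt(lambda_max(A^T A)). Form the symmetric matrix M = A^T A =
[[6, -9, 10],
 [-9, 66, -31],
 [10, -31, 25]].
Its characteristic polynomial (trace, sum of principal 2x2 minors, determinant of M give the coefficients) is
  p(λ) = det(λ I - M) = λ^3 - 97λ^2 + 1054λ - 1089.
No integer candidate from the rational root theorem (±divisors of 1089) is a root, so the roots are irrational. The cubic discriminant is Δ = 3765432609 > 0, so there are three distinct real roots. p(1) = -131 and p(2) = 639 have opposite signs, so a root lies in (1, 2); Newton's method refines it to λ ≈ 1.1544. p(11) = 99 and p(12) = -681 have opposite signs, so a root lies in (11, 12); Newton's method refines it to λ ≈ 11.1364. p(84) = -4281 and p(85) = 1801 have opposite signs, so a root lies in (84, 85); Newton's method refines it to λ ≈ 84.7092. Check (Vieta): the three roots sum to 97, matching tr M = 97.
So the eigenvalues of A^T A are ≈ 1.1544, 11.1364, 84.7092 (all ≥ 0, as they must be for A^T A). The largest is λ_max ≈ 84.7092, hence ||A||_2 = sqrt(λ_max) ≈ 9.2038.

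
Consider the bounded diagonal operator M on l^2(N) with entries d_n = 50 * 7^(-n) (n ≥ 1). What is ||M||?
||M|| = 50/7 (attained at n = 1)

For M diagonal, ||M|| = sup_n |d_n|. The sequence d_n = 50 * 7^(-n) is positive and strictly decreasing (ratio 7^(-1) < 1), so the supremum is d_1 = 50/7. Hence ||M|| = 50/7.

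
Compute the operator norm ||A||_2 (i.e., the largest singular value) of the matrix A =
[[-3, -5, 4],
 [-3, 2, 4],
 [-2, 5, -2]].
||A||_2 ≈ 8.4396 (= sqrt(largest eigenvalue of A^T A))

||A||_2 = sigma_max(A) = sqrt(lambda_max(A^T A)). Form the symmetric matrix M = A^T A =
[[22, -1, -20],
 [-1, 54, -22],
 [-20, -22, 36]].
Its characteristic polynomial (trace, sum of principal 2x2 minors, determinant of M give the coefficients) is
  p(λ) = det(λ I - M) = λ^3 - 112λ^2 + 3039λ - 9604.
No integer candidate from the rational root theorem (±divisors of 9604) is a root, so the roots are irrational. The cubic discriminant is Δ = 5961370964 > 0, so there are three distinct real roots. p(3) = -1468 and p(4) = 824 have opposite signs, so a root lies in (3, 4); Newton's method refines it to λ ≈ 3.6302. p(37) = 164 and p(38) = -978 have opposite signs, so a root lies in (37, 38); Newton's method refines it to λ ≈ 37.1436. p(71) = -516 and p(72) = 1844 have opposite signs, so a root lies in (71, 72); Newton's method refines it to λ ≈ 71.2262. Check (Vieta): the three roots sum to 112, matching tr M = 112.
So the eigenvalues of A^T A are ≈ 3.6302, 37.1436, 71.2262 (all ≥ 0, as they must be for A^T A). The largest is λ_max ≈ 71.2262, hence ||A||_2 = sqrt(λ_max) ≈ 8.4396.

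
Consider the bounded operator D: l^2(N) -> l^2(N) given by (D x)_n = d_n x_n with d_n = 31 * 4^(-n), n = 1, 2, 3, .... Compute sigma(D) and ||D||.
sigma(D) = {31 * 4^(-n) : n ≥ 1} ∪ {0}; ||D|| = 31/4

A bounded diagonal operator on l^2 with diagonal entries d_n has spectrum equal to the closure of {d_n : n ≥ 1}: every d_n is an eigenvalue (with eigenvector e_n), so {d_n} ⊂ sigma(D); the spectrum is closed, so its closure is too; and for lambda not in the closure, (D - lambda I) has bounded inverse (the diagonal entries 1/(d_n - lambda) are bounded). For our sequence d_n = 31 * 4^(-n), n = 1, 2, 3, ...:
  - {d_n} = {31 * 4^(-n) : n ≥ 1}; the only limit point is 0
  - closure = {31 * 4^(-n) : n ≥ 1} ∪ {0}
For the norm: a diagonal operator has ||D|| = sup_n |d_n|. Here d_n = 31 * 4^(-n) is positive and decreasing, so sup_n |d_n| = d_1 = 31/4. So ||D|| = 31/4.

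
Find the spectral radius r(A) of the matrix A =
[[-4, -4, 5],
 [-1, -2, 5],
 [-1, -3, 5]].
r(A) ≈ 3.7085

The eigenvalues of A are the roots of its characteristic polynomial. With M = A (coefficients from the trace, the sum of principal 2x2 minors, and det A):
  p(λ) = det(λ I - M) = λ^3 + λ^2 - 6λ + 15.
No integer candidate from the rational root theorem (±divisors of 15) is a root, so the roots are irrational. The cubic discriminant is Δ = -6855 < 0, so there is one real root and a complex-conjugate pair. p(-4) = -9 and p(-3) = 15 have opposite signs, so a root lies in (-4, -3); Newton's method refines it to λ ≈ -3.7085. Dividing out (λ - (-3.7085)) leaves approximately λ^2 - 2.7085λ + 4.0447. For λ^2 - 2.7085λ + 4.0447 the discriminant is -8.8427. It is negative, so the remaining roots are the complex-conjugate pair λ ≈ 1.3543 ± 1.4868i. Their product equals the constant term, so |λ|^2 ≈ 4.0447 and |λ| ≈ 2.0111.
Thus the eigenvalues (to 4 decimals) are -3.7085 (modulus 3.7085); 1.3543 ± 1.4868i (modulus 2.0111). The spectral radius is the largest modulus: r(A) ≈ 3.7085. (Cross-check: r(A) ≤ ||A||_2 ≈ 10.7775; equality holds whenever A is normal, though it can also hold for some non-normal A.)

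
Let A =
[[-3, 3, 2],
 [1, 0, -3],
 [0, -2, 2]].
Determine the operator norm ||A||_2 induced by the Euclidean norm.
||A||_2 ≈ 5.1849 (= sqrt(largest eigenvalue of A^T A))

||A||_2 = sigma_max(A) = sqrt(lambda_max(A^T A)). Form the symmetric matrix M = A^T A =
[[10, -9, -9],
 [-9, 13, 2],
 [-9, 2, 17]].
Its characteristic polynomial (trace, sum of principal 2x2 minors, determinant of M give the coefficients) is
  p(λ) = det(λ I - M) = λ^3 - 40λ^2 + 355λ - 64.
No integer candidate from the rational root theorem (±divisors of 64) is a root, so the roots are irrational. The cubic discriminant is Δ = 22548308 > 0, so there are three distinct real roots. p(0) = -64 and p(1) = 252 have opposite signs, so a root lies in (0, 1); Newton's method refines it to λ ≈ 0.1841. p(12) = 164 and p(13) = -12 have opposite signs, so a root lies in (12, 13); Newton's method refines it to λ ≈ 12.9326. p(26) = -298 and p(27) = 44 have opposite signs, so a root lies in (26, 27); Newton's method refines it to λ ≈ 26.8834. Check (Vieta): the three roots sum to 40, matching tr M = 40.
So the eigenvalues of A^T A are ≈ 0.1841, 12.9326, 26.8834 (all ≥ 0, as they must be for A^T A). The largest is λ_max ≈ 26.8834, hence ||A||_2 = sqrt(λ_max) ≈ 5.1849.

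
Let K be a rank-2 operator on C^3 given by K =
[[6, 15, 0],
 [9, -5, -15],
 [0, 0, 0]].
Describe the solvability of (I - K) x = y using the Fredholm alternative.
(I - K) is invertible (det(I - K) = -165 ≠ 0), so for every y in C^3 the equation (I - K) x = y has a unique solution.

K has rank 2 and factors as K = U V^T = u1 v1^T + u2 v2^T with u1 = (-3, -2, 0), v1 = (-3, -2, 3), u2 = (-3, 3, 0), v2 = (1, -3, -3) (multiplying out reproduces the displayed K). The nonzero eigenvalues of U V^T coincide with those of the 2 x 2 matrix G = V^T U = [[v1·u1, v1·u2], [v2·u1, v2·u2]] = [[13, 3], [3, -12]], and by the Sylvester determinant identity det(I_3 - U V^T) = det(I_2 - V^T U) = det([[-12, -3], [-3, 13]]) = (-12)(13) - (-3)(-3) = -165. (Direct check: I - K =
[[-5, -15, 0],
 [-9, 6, 15],
 [0, 0, 1]]
has determinant -165.) The finite-dimensional Fredholm alternative says: either (I - K) is invertible, or ker(I - K) ≠ {0} and then range(I - K) = ker((I - K)^*)^⊥, with dim ker(I - K) = dim ker((I - K)^*). Since det(I - K) ≠ 0, 1 is not an eigenvalue of K and ker(I - K) = {0}, so we are in the first case: for every y there is a unique x = (I - K)^(-1) y. (Explicitly, by the Woodbury identity, (I - U V^T)^(-1) = I + U (I_2 - G)^(-1) V^T.)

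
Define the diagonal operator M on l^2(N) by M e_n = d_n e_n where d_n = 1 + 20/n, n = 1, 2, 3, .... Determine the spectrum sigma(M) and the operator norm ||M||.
sigma(M) = {1 + 20/n : n ≥ 1} ∪ {1}; ||M|| = 21

A bounded diagonal operator on l^2 with diagonal entries d_n has spectrum equal to the closure of {d_n : n ≥ 1}: every d_n is an eigenvalue (with eigenvector e_n), so {d_n} ⊂ sigma(M); the spectrum is closed, so its closure is too; and for lambda not in the closure, (M - lambda I) has bounded inverse (the diagonal entries 1/(d_n - lambda) are bounded). For our sequence d_n = 1 + 20/n, n = 1, 2, 3, ...:
  - {d_n} = {1 + 20/n : n ≥ 1}; the only limit point is 1
  - closure = {1 + 20/n : n ≥ 1} ∪ {1}
For the norm: a diagonal operator has ||M|| = sup_n |d_n|. Here d_n = 1 + 20/n is positive and decreasing, so sup_n |d_n| = d_1 = 1 + 20 = 21. So ||M|| = 21.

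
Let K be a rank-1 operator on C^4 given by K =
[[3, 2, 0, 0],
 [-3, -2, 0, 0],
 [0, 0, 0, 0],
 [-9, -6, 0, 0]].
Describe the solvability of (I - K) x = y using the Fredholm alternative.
(I - K) is singular (det(I - K) = 0, i.e. 1 ∈ sigma(K)). (I - K) x = y is solvable iff y ⊥ ker((I - K)^*) = span{(3, 2, 0, 0)}, i.e. iff 3y_1 + 2y_2 = 0. When solvable, the solutions are x = y + c·(1, -1, 0, -3), c arbitrary (ker(I - K) = span{(1, -1, 0, -3)}, dimension 1).

K has rank 1, so it is an outer product K = u v^T: every row of K is a multiple of one row vector. Reading off the entries, u = (1, -1, 0, -3) and v = (3, 2, 0, 0) (row i of K equals u_i·v^T). A rank-one matrix u v^T satisfies K u = u (v·u) and kills the (3)-dimensional subspace v^⊥, so its characteristic polynomial is lambda^3 (lambda - v·u) with v·u = tr K = 1. Hence the eigenvalues of I - K are 1 (multiplicity 3) and 1 - (1) = 0, so det(I - K) = 0. (Direct check: I - K =
[[-2, -2, 0, 0],
 [3, 3, 0, 0],
 [0, 0, 1, 0],
 [9, 6, 0, 1]]
has determinant 0.) So 1 is an eigenvalue of K and (I - K) is not invertible. The finite-dimensional Fredholm alternative says: either (I - K) is invertible, or ker(I - K) ≠ {0} and then range(I - K) = ker((I - K)^*)^⊥, with dim ker(I - K) = dim ker((I - K)^*). We are in the second case, so we need both kernels. Kernel of I - K: (I - K) u = u - u (v·u) = u - u = 0, so ker(I - K) = span{u} = span{(1, -1, 0, -3)} (it is exactly 1-dimensional because rank(I - K) = 3). Kernel of the adjoint: K is real, so (I - K)^* = I - K^T = I - v u^T, and (I - v u^T) v = v - v (u·v) = 0; hence ker((I - K)^*) = span{v} = span{(3, 2, 0, 0)}. Therefore (I - K) x = y is solvable iff <y, v> = 0, i.e. iff 3y_1 + 2y_2 = 0. When this holds, K y = u (v·y) = 0, so (I - K) y = y and x = y is a particular solution; the full solution set is the line x = y + c·u = y + c·(1, -1, 0, -3), c ∈ C.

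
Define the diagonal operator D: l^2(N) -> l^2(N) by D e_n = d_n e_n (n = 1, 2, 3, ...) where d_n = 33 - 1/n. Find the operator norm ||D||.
||D|| = 33

For a diagonal operator on l^2 with entries d_n, ||D|| = sup_n |d_n|. Here d_1 = 32, d_2 = 65/2, ..., and d_n = 33 - 1/n increases monotonically toward 33. All terms lie in [32, 33), so |d_n| = d_n and the supremum is the limit 33, which is not attained by any individual d_n. Hence ||D|| = 33.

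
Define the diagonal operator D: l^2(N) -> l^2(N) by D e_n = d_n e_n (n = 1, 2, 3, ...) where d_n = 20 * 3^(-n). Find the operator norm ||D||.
||D|| = 20/3 (attained at n = 1)

For D diagonal, ||D|| = sup_n |d_n|. The sequence d_n = 20 * 3^(-n) is positive and strictly decreasing (ratio 3^(-1) < 1), so the supremum is d_1 = 20/3. Hence ||D|| = 20/3.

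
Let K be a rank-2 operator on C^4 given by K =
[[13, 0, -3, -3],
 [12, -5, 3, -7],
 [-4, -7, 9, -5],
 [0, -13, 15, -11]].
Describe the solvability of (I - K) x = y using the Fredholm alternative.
(I - K) is invertible (det(I - K) = -192 ≠ 0), so for every y in C^4 the equation (I - K) x = y has a unique solution.

K has rank 2 and factors as K = U V^T = u1 v1^T + u2 v2^T with u1 = (3, 2, -2, -2), v1 = (3, 2, -3, 1), u2 = (-2, -3, -1, -3), v2 = (-2, 3, -3, 3) (multiplying out reproduces the displayed K). The nonzero eigenvalues of U V^T coincide with those of the 2 x 2 matrix G = V^T U = [[v1·u1, v1·u2], [v2·u1, v2·u2]] = [[17, -12], [0, -11]], and by the Sylvester determinant identity det(I_4 - U V^T) = det(I_2 - V^T U) = det([[-16, 12], [0, 12]]) = (-16)(12) - (12)(0) = -192. (Direct check: I - K =
[[-12, 0, 3, 3],
 [-12, 6, -3, 7],
 [4, 7, -8, 5],
 [0, 13, -15, 12]]
has determinant -192.) The finite-dimensional Fredholm alternative says: either (I - K) is invertible, or ker(I - K) ≠ {0} and then range(I - K) = ker((I - K)^*)^⊥, with dim ker(I - K) = dim ker((I - K)^*). Since det(I - K) ≠ 0, 1 is not an eigenvalue of K and ker(I - K) = {0}, so we are in the first case: for every y there is a unique x = (I - K)^(-1) y. (Explicitly, by the Woodbury identity, (I - U V^T)^(-1) = I + U (I_2 - G)^(-1) V^T.)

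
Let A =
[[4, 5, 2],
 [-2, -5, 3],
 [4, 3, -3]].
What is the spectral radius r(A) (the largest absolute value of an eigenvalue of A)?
r(A) ≈ 5.6843

The eigenvalues of A are the roots of its characteristic polynomial. With M = A (coefficients from the trace, the sum of principal 2x2 minors, and det A):
  p(λ) = det(λ I - M) = λ^3 + 4λ^2 - 24λ - 82.
No integer candidate from the rational root theorem (±divisors of 82) is a root, so the roots are irrational. The cubic discriminant is Δ = 45652 > 0, so there are three distinct real roots. p(-6) = -10 and p(-5) = 13 have opposite signs, so a root lies in (-6, -5); Newton's method refines it to λ ≈ -5.6843. p(-4) = 14 and p(-3) = -1 have opposite signs, so a root lies in (-4, -3); Newton's method refines it to λ ≈ -3.0482. p(4) = -50 and p(5) = 23 have opposite signs, so a root lies in (4, 5); Newton's method refines it to λ ≈ 4.7325. Check (Vieta): the three roots sum to -4, matching tr M = -4.
Thus the eigenvalues (to 4 decimals) are -5.6843 (modulus 5.6843); -3.0482 (modulus 3.0482); 4.7325 (modulus 4.7325). The spectral radius is the largest modulus: r(A) ≈ 5.6843. (Cross-check: r(A) ≤ ||A||_2 ≈ 9.7515; equality holds whenever A is normal, though it can also hold for some non-normal A.)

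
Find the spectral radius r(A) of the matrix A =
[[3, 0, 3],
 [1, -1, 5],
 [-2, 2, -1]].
r(A) ≈ 3.5942

The eigenvalues of A are the roots of its characteristic polynomial. With M = A (coefficients from the trace, the sum of principal 2x2 minors, and det A):
  p(λ) = det(λ I - M) = λ^3 - λ^2 - 9λ + 27.
No integer candidate from the rational root theorem (±divisors of 27) is a root, so the roots are irrational. The cubic discriminant is Δ = -12204 < 0, so there is one real root and a complex-conjugate pair. p(-4) = -17 and p(-3) = 18 have opposite signs, so a root lies in (-4, -3); Newton's method refines it to λ ≈ -3.5942. Dividing out (λ - (-3.5942)) leaves approximately λ^2 - 4.5942λ + 7.5122. For λ^2 - 4.5942λ + 7.5122 the discriminant is -8.9424. It is negative, so the remaining roots are the complex-conjugate pair λ ≈ 2.2971 ± 1.4952i. Their product equals the constant term, so |λ|^2 ≈ 7.5122 and |λ| ≈ 2.7408.
Thus the eigenvalues (to 4 decimals) are -3.5942 (modulus 3.5942); 2.2971 ± 1.4952i (modulus 2.7408). The spectral radius is the largest modulus: r(A) ≈ 3.5942. (Cross-check: r(A) ≤ ||A||_2 ≈ 6.7409; equality holds whenever A is normal, though it can also hold for some non-normal A.)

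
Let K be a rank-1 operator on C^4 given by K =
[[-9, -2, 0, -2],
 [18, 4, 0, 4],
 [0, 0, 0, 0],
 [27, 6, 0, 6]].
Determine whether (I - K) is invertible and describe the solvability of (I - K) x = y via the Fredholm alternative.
(I - K) is singular (det(I - K) = 0, i.e. 1 ∈ sigma(K)). (I - K) x = y is solvable iff y ⊥ ker((I - K)^*) = span{(-9, -2, 0, -2)}, i.e. iff -9y_1 - 2y_2 - 2y_4 = 0. When solvable, the solutions are x = y + c·(1, -2, 0, -3), c arbitrary (ker(I - K) = span{(1, -2, 0, -3)}, dimension 1).

K has rank 1, so it is an outer product K = u v^T: every row of K is a multiple of one row vector. Reading off the entries, u = (1, -2, 0, -3) and v = (-9, -2, 0, -2) (row i of K equals u_i·v^T). A rank-one matrix u v^T satisfies K u = u (v·u) and kills the (3)-dimensional subspace v^⊥, so its characteristic polynomial is lambda^3 (lambda - v·u) with v·u = tr K = 1. Hence the eigenvalues of I - K are 1 (multiplicity 3) and 1 - (1) = 0, so det(I - K) = 0. (Direct check: I - K =
[[10, 2, 0, 2],
 [-18, -3, 0, -4],
 [0, 0, 1, 0],
 [-27, -6, 0, -5]]
has determinant 0.) So 1 is an eigenvalue of K and (I - K) is not invertible. The finite-dimensional Fredholm alternative says: either (I - K) is invertible, or ker(I - K) ≠ {0} and then range(I - K) = ker((I - K)^*)^⊥, with dim ker(I - K) = dim ker((I - K)^*). We are in the second case, so we need both kernels. Kernel of I - K: (I - K) u = u - u (v·u) = u - u = 0, so ker(I - K) = span{u} = span{(1, -2, 0, -3)} (it is exactly 1-dimensional because rank(I - K) = 3). Kernel of the adjoint: K is real, so (I - K)^* = I - K^T = I - v u^T, and (I - v u^T) v = v - v (u·v) = 0; hence ker((I - K)^*) = span{v} = span{(-9, -2, 0, -2)}. Therefore (I - K) x = y is solvable iff <y, v> = 0, i.e. iff -9y_1 - 2y_2 - 2y_4 = 0. When this holds, K y = u (v·y) = 0, so (I - K) y = y and x = y is a particular solution; the full solution set is the line x = y + c·u = y + c·(1, -2, 0, -3), c ∈ C.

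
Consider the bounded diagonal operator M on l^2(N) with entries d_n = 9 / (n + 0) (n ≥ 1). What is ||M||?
||M|| = 9 (attained at n = 1)

For M diagonal, ||M|| = sup_n |d_n| = sup_n 9/(n + 0). This is positive and strictly decreasing in n, so the supremum is attained at n = 1: d_1 = 9/(1 + 0) = 9. Hence ||M|| = 9.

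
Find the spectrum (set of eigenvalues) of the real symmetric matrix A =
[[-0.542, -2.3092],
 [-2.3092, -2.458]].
sigma(A) ≈ {-4, 1}

A is real symmetric, so its spectrum consists of real eigenvalues. Expanding the characteristic polynomial of the displayed matrix gives
  det(λ I - A) = p(λ) = λ^2 + (3)λ + (-4).
Solving p(λ) = 0 yields eigenvalues ≈ -4, 1. (A is shown rounded to 4 decimals, so these recover the underlying integer eigenvalues to within that precision.)
Verification: the trace of A = -3 equals the sum of eigenvalues -3, and det(A) ≈ -4.0002 matches the eigenvalue product -4.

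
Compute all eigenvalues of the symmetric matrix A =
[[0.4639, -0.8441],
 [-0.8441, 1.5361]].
sigma(A) ≈ {0, 2}

A is real symmetric, so its spectrum consists of real eigenvalues. Expanding the characteristic polynomial of the displayed matrix gives
  det(λ I - A) = p(λ) = λ^2 + (-2)λ + (0).
Solving p(λ) = 0 yields eigenvalues ≈ 0, 2. (A is shown rounded to 4 decimals, so these recover the underlying integer eigenvalues to within that precision.)
Verification: the trace of A = 2 equals the sum of eigenvalues 2, and det(A) ≈ 0.0001 matches the eigenvalue product 0.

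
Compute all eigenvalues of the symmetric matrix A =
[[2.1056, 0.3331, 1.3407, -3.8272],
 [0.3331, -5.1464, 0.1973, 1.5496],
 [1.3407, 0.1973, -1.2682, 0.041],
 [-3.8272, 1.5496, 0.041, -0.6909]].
sigma(A) ≈ {-6, -3, -1, 5}

A is real symmetric, so its spectrum consists of real eigenvalues. Expanding the characteristic polynomial of the displayed matrix gives
  det(λ I - A) = p(λ) = λ^4 + (5)λ^3 + (-23)λ^2 + (-117.0011)λ + (-90).
Solving p(λ) = 0 yields eigenvalues ≈ -6, -3, -1, 5. (A is shown rounded to 4 decimals, so these recover the underlying integer eigenvalues to within that precision.)
Verification: the trace of A = -5 equals the sum of eigenvalues -5, and det(A) ≈ -90.0002 matches the eigenvalue product -90.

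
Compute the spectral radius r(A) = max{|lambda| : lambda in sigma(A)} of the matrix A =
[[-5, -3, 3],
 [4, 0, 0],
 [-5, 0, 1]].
r(A) ≈ 4.9221

The eigenvalues of A are the roots of its characteristic polynomial. With M = A (coefficients from the trace, the sum of principal 2x2 minors, and det A):
  p(λ) = det(λ I - M) = λ^3 + 4λ^2 + 22λ - 12.
No integer candidate from the rational root theorem (±divisors of 12) is a root, so the roots are irrational. The cubic discriminant is Δ = -54672 < 0, so there is one real root and a complex-conjugate pair. p(0) = -12 and p(1) = 15 have opposite signs, so a root lies in (0, 1); Newton's method refines it to λ ≈ 0.4953. Dividing out (λ - (0.4953)) leaves approximately λ^2 + 4.4953λ + 24.2266. For λ^2 + 4.4953λ + 24.2266 the discriminant is -76.6986. It is negative, so the remaining roots are the complex-conjugate pair λ ≈ -2.2477 ± 4.3789i. Their product equals the constant term, so |λ|^2 ≈ 24.2266 and |λ| ≈ 4.9221.
Thus the eigenvalues (to 4 decimals) are 0.4953 (modulus 0.4953); -2.2477 ± 4.3789i (modulus 4.9221). The spectral radius is the largest modulus: r(A) ≈ 4.9221. (Cross-check: r(A) ≤ ||A||_2 ≈ 8.7583; equality holds whenever A is normal, though it can also hold for some non-normal A.)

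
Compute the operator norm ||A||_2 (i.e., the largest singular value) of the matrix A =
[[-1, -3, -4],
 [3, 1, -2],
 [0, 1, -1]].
||A||_2 ≈ 5.1396 (= sqrt(largest eigenvalue of A^T A))

||A||_2 = sigma_max(A) = sqrt(lambda_max(A^T A)). Form the symmetric matrix M = A^T A =
[[10, 6, -2],
 [6, 11, 9],
 [-2, 9, 21]].
Its characteristic polynomial (trace, sum of principal 2x2 minors, determinant of M give the coefficients) is
  p(λ) = det(λ I - M) = λ^3 - 42λ^2 + 430λ - 484.
No integer candidate from the rational root theorem (±divisors of 484) is a root, so the roots are irrational. The cubic discriminant is Δ = 15715040 > 0, so there are three distinct real roots. p(1) = -95 and p(2) = 216 have opposite signs, so a root lies in (1, 2); Newton's method refines it to λ ≈ 1.281. p(14) = 48 and p(15) = -109 have opposite signs, so a root lies in (14, 15); Newton's method refines it to λ ≈ 14.304. p(26) = -120 and p(27) = 191 have opposite signs, so a root lies in (26, 27); Newton's method refines it to λ ≈ 26.4151. Check (Vieta): the three roots sum to 42, matching tr M = 42.
So the eigenvalues of A^T A are ≈ 1.281, 14.304, 26.4151 (all ≥ 0, as they must be for A^T A). The largest is λ_max ≈ 26.4151, hence ||A||_2 = sqrt(λ_max) ≈ 5.1396.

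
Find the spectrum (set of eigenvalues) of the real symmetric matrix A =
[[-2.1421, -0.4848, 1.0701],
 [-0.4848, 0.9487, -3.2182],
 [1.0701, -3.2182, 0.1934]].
sigma(A) ≈ {-3, -2, 4}

A is real symmetric, so its spectrum consists of real eigenvalues. Expanding the characteristic polynomial of the displayed matrix gives
  det(λ I - A) = p(λ) = λ^3 + (1)λ^2 + (-14)λ + (-24).
Solving p(λ) = 0 yields eigenvalues ≈ -3, -2, 4. (A is shown rounded to 4 decimals, so these recover the underlying integer eigenvalues to within that precision.)
Verification: the trace of A = -1 equals the sum of eigenvalues -1, and det(A) ≈ 23.9996 matches the eigenvalue product 24.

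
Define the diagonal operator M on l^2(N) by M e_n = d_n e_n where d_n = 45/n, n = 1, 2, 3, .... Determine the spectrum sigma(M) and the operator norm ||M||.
sigma(M) = {45/n : n ≥ 1} ∪ {0}; ||M|| = 45

A bounded diagonal operator on l^2 with diagonal entries d_n has spectrum equal to the closure of {d_n : n ≥ 1}: every d_n is an eigenvalue (with eigenvector e_n), so {d_n} ⊂ sigma(M); the spectrum is closed, so its closure is too; and for lambda not in the closure, (M - lambda I) has bounded inverse (the diagonal entries 1/(d_n - lambda) are bounded). For our sequence d_n = 45/n, n = 1, 2, 3, ...:
  - {d_n} = {45/n : n ≥ 1}; the only limit point is 0
  - closure = {45/n : n ≥ 1} ∪ {0}
For the norm: a diagonal operator has ||M|| = sup_n |d_n|. Here d_n = 45/n is positive and decreasing, so sup_n |d_n| = d_1 = 45. So ||M|| = 45.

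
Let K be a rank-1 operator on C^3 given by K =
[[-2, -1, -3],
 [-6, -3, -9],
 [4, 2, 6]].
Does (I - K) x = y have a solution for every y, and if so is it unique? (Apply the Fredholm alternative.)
(I - K) is singular (det(I - K) = 0, i.e. 1 ∈ sigma(K)). (I - K) x = y is solvable iff y ⊥ ker((I - K)^*) = span{(-2, -1, -3)}, i.e. iff -2y_1 - y_2 - 3y_3 = 0. When solvable, the solutions are x = y + c·(1, 3, -2), c arbitrary (ker(I - K) = span{(1, 3, -2)}, dimension 1).

K has rank 1, so it is an outer product K = u v^T: every row of K is a multiple of one row vector. Reading off the entries, u = (1, 3, -2) and v = (-2, -1, -3) (row i of K equals u_i·v^T). A rank-one matrix u v^T satisfies K u = u (v·u) and kills the (2)-dimensional subspace v^⊥, so its characteristic polynomial is lambda^2 (lambda - v·u) with v·u = tr K = 1. Hence the eigenvalues of I - K are 1 (multiplicity 2) and 1 - (1) = 0, so det(I - K) = 0. (Direct check: I - K =
[[3, 1, 3],
 [6, 4, 9],
 [-4, -2, -5]]
has determinant 0.) So 1 is an eigenvalue of K and (I - K) is not invertible. The finite-dimensional Fredholm alternative says: either (I - K) is invertible, or ker(I - K) ≠ {0} and then range(I - K) = ker((I - K)^*)^⊥, with dim ker(I - K) = dim ker((I - K)^*). We are in the second case, so we need both kernels. Kernel of I - K: (I - K) u = u - u (v·u) = u - u = 0, so ker(I - K) = span{u} = span{(1, 3, -2)} (it is exactly 1-dimensional because rank(I - K) = 2). Kernel of the adjoint: K is real, so (I - K)^* = I - K^T = I - v u^T, and (I - v u^T) v = v - v (u·v) = 0; hence ker((I - K)^*) = span{v} = span{(-2, -1, -3)}. Therefore (I - K) x = y is solvable iff <y, v> = 0, i.e. iff -2y_1 - y_2 - 3y_3 = 0. When this holds, K y = u (v·y) = 0, so (I - K) y = y and x = y is a particular solution; the full solution set is the line x = y + c·u = y + c·(1, 3, -2), c ∈ C.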